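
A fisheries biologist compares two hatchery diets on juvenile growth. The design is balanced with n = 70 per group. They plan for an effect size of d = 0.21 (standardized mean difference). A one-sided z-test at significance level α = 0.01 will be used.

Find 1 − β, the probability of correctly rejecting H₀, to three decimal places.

Power ≈ 0.139

Noncentrality parameter: δ = d·√(n/2) = 0.21 × √(70/2) = 1.2424
One-sided α = 0.01 → critical value z_{0.01} = 2.326.
Power = Φ(δ − 2.326) = Φ(-1.084) = 0.1392.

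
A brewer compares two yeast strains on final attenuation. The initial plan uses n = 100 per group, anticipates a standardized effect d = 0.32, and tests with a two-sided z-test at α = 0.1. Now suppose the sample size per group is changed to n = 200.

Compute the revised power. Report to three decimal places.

With n = 200 per group: δ = d·√(n/2) = 0.32 × √(200/2) = 3.2000. Critical value z_{0.05} = 1.645.
Revised power = Φ(δ − 1.645) + Φ(−δ − 1.645) = Φ(1.555) + Φ(-4.845) = 0.9400 + 0.0000 = 0.9400.

Power ≈ 0.940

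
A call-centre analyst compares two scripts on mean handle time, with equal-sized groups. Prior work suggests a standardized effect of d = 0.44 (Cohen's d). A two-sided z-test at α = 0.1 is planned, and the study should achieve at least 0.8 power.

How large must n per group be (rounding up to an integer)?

For power 0.8 need Φ(δ − z_{0.05}) = 0.8, so δ = z_{0.05} + z_{0.20} = 1.645 + 0.842 = 2.486.
(Ignoring the negligible lower-tail rejection probability gives the usual closed-form inversion.)
δ = d·√(n/2) ⇒ n = 2(δ/d)² = 2 × (2.486 / 0.44)² = 63.87.
Rounding up, n = 64 per group.

n = 64 per group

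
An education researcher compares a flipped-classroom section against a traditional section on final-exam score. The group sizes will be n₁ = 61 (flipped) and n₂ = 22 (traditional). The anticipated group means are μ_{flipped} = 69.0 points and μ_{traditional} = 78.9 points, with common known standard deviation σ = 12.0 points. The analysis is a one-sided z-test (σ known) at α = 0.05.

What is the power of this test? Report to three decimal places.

Standardized effect: d = |μ_{flipped} − μ_{traditional}| / σ = |69.0 − 78.9| / 12.0 = 0.8250
Noncentrality parameter: δ = d / √(1/n₁ + 1/n₂) = 0.8250 / √(1/61 + 1/22) = 3.3173
One-sided α = 0.05 → critical value z_{0.05} = 1.645.
Power = Φ(δ − 1.645) = Φ(1.672) = 0.9528.

Power ≈ 0.953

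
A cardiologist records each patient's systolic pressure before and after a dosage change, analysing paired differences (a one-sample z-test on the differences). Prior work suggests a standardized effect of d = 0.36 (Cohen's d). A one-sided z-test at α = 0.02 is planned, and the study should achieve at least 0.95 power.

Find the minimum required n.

n = 106

For power 0.95 need Φ(δ − z_{0.02}) = 0.95, so δ = z_{0.02} + z_{0.05} = 2.054 + 1.645 = 3.699.
δ = d·√n ⇒ n = (δ/d)² = (3.699 / 0.36)² = 105.55.
Round up to the next whole unit.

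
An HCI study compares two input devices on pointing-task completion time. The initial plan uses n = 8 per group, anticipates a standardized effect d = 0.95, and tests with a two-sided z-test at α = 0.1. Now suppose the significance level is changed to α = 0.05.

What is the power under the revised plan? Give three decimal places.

Power ≈ 0.476

δ = d·√(n/2) = 0.95 × √(8/2) = 1.9000 (unchanged). New critical value: z_{0.025} = 1.960.
Revised power = Φ(δ − 1.960) + Φ(−δ − 1.960) = Φ(-0.060) + Φ(-3.860) = 0.4761 + 0.0001 = 0.4761.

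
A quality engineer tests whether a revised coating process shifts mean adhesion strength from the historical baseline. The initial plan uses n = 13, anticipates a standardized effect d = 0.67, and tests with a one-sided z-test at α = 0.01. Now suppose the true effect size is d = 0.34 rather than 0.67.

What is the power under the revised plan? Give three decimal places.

With d = 0.34: δ = d·√n = 0.34 × √13 = 1.2259. Critical value z_{0.01} = 2.326.
Revised power = P(Z > 2.326 − δ) = Φ(-1.100) = 0.1356.

Power ≈ 0.136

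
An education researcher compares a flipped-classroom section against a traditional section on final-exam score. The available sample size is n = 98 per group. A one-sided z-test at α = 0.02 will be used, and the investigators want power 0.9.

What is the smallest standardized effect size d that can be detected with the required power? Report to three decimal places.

d ≈ 0.476

Required noncentrality: δ = z_{0.02} + z_{0.10} = 2.054 + 1.282 = 3.335.
δ = d·√(n/2) ⇒ d = δ/√(n/2) = 3.335/√(98/2) = 0.4765.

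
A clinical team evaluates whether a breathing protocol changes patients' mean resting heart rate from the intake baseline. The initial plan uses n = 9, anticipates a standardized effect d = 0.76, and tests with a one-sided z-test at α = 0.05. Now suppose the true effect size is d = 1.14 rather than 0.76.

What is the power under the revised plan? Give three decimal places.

With d = 1.14: δ = d·√n = 1.14 × √9 = 3.4200. Critical value z_{0.05} = 1.645.
Revised power = Φ(δ − 1.645) = Φ(1.775) = 0.9621.

Power ≈ 0.962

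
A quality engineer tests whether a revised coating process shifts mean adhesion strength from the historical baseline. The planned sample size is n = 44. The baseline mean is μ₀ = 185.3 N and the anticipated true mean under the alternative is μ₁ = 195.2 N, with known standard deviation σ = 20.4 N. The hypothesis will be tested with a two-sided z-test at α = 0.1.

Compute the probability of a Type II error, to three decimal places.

β ≈ 0.058

Standardized effect: d = |μ₁ − μ₀| / σ = |195.2 − 185.3| / 20.4 = 0.4853
Noncentrality parameter: δ = d·√n = 0.4853 × √44 = 3.2191
Two-sided α = 0.1 → critical value z_{0.05} = 1.645.
Power = Φ(δ − 1.645) + Φ(−δ − 1.645) = Φ(1.574) + Φ(-4.864) = 0.9423 + 0.0000 = 0.9423.
Type II error: β = 1 − power = 1 − 0.9423 = 0.0577.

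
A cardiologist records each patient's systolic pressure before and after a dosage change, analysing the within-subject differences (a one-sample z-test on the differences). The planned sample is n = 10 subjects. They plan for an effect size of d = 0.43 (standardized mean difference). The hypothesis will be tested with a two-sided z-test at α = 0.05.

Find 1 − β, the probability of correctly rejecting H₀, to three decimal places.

Power ≈ 0.275

Noncentrality parameter: δ = d·√n = 0.43 × √10 = 1.3598
Critical value for a two-sided test at α = 0.05: z_{α/2} = 1.960.
Power = Φ(δ − 1.960) + Φ(−δ − 1.960) = Φ(-0.600) + Φ(-3.320) = 0.2742 + 0.0005 = 0.2746.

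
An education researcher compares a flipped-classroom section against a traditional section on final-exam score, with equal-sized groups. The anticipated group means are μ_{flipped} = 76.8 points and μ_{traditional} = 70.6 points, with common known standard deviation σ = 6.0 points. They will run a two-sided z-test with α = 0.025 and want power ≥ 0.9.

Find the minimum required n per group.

Standardized effect: d = |μ_{flipped} − μ_{traditional}| / σ = |76.8 − 70.6| / 6.0 = 1.0333
For power 0.9 need Φ(δ − z_{0.0125}) = 0.9, so δ = z_{0.0125} + z_{0.10} = 2.241 + 1.282 = 3.523.
(For δ > 0 the lower-tail rejection region contributes negligibly to power, so the one-term inversion is standard.)
δ = d·√(n/2) ⇒ n = 2(δ/d)² = 2 × (3.523 / 1.0333)² = 23.25.
Rounding up, n = 24 per group.

n = 24 per group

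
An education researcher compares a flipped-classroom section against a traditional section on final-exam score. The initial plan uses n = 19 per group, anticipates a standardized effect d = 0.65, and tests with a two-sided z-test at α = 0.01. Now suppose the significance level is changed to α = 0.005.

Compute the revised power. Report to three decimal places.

Power ≈ 0.211

δ = d·√(n/2) = 0.65 × √(19/2) = 2.0034 (unchanged). New critical value: z_{0.0025} = 2.807.
Revised power = Φ(δ − 2.807) + Φ(−δ − 2.807) = Φ(-0.804) + Φ(-4.810) = 0.2108 + 0.0000 = 0.2108.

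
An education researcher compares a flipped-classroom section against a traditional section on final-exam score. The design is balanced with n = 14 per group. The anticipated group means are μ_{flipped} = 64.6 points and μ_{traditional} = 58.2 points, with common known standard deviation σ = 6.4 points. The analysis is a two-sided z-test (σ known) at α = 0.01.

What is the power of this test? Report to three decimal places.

Power ≈ 0.528

Standardized effect: d = |μ_{flipped} − μ_{traditional}| / σ = |64.6 − 58.2| / 6.4 = 1.0000
Noncentrality parameter: δ = d·√(n/2) = 1.0000 × √(14/2) = 2.6458
Critical value for a two-sided test at α = 0.01: z_{α/2} = 2.576.
Power = Φ(δ − 2.576) + Φ(−δ − 2.576) = Φ(0.070) + Φ(-5.222) = 0.5279 + 0.0000 = 0.5279.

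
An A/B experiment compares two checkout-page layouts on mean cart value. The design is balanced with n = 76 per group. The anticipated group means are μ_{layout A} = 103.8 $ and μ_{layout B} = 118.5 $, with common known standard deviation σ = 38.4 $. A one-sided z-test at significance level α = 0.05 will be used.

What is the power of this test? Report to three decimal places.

Power ≈ 0.763

Standardized effect: d = |μ_{layout A} − μ_{layout B}| / σ = |103.8 − 118.5| / 38.4 = 0.3828
Noncentrality parameter: δ = d·√(n/2) = 0.3828 × √(76/2) = 2.3598
Critical value for a one-sided test at α = 0.05: z_α = 1.645.
Power = Φ(δ − 1.645) = Φ(0.715) = 0.7627.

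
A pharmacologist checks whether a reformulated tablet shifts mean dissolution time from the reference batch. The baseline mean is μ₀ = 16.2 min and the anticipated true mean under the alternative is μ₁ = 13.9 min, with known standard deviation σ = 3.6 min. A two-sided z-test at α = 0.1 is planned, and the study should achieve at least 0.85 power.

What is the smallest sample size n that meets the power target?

n = 18

Standardized effect: d = |μ₁ − μ₀| / σ = |13.9 − 16.2| / 3.6 = 0.6389
Set Φ(δ − 1.645) = 0.85; then δ − 1.645 = Φ⁻¹(0.85) = 1.036, giving δ = 2.681.
(The Φ(−δ − z_{α/2}) term is vanishingly small for δ > 0 and is dropped in the standard sample-size formula.)
δ = d·√n ⇒ n = (δ/d)² = (2.681 / 0.6389)² = 17.61.
Round up to the next whole unit.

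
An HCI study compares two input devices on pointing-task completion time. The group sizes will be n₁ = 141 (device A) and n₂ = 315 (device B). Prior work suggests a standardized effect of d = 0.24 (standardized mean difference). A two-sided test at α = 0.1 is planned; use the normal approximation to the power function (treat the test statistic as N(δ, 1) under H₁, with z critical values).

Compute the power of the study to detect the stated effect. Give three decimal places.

Noncentrality parameter: δ = d / √(1/n₁ + 1/n₂) = 0.24 / √(1/141 + 1/315) = 2.3686
Critical value for a two-sided test at α = 0.1: z_{α/2} = 1.645.
Power = Φ(δ − 1.645) + Φ(−δ − 1.645) = Φ(0.724) + Φ(-4.013) = 0.7654 + 0.0000 = 0.7654.

Power ≈ 0.765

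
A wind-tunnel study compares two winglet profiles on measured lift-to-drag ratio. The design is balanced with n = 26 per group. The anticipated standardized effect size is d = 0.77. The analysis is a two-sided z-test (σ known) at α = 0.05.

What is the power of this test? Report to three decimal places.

Noncentrality parameter: δ = d·√(n/2) = 0.77 × √(26/2) = 2.7763
Critical value for a two-sided test at α = 0.05: z_{α/2} = 1.960.
Power = Φ(δ − 1.960) + Φ(−δ − 1.960) = Φ(0.816) + Φ(-4.736) = 0.7928 + 0.0000 = 0.7928.

Power ≈ 0.793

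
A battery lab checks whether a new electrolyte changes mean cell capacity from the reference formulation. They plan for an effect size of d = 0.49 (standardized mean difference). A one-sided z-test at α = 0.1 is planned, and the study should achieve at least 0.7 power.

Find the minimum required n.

Set Φ(δ − 1.282) = 0.7; then δ − 1.282 = Φ⁻¹(0.7) = 0.524, giving δ = 1.806.
δ = d·√n ⇒ n = (δ/d)² = (1.806 / 0.49)² = 13.58.
Rounding up, n = 14.

n = 14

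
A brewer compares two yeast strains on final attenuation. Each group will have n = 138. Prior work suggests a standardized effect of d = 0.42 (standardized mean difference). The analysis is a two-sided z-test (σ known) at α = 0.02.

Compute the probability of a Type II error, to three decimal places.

β ≈ 0.123

Noncentrality parameter: δ = d·√(n/2) = 0.42 × √(138/2) = 3.4888
Two-sided α = 0.02 → critical value z_{0.01} = 2.326.
Power = Φ(δ − 2.326) + Φ(−δ − 2.326) = Φ(1.162) + Φ(-5.815) = 0.8775 + 0.0000 = 0.8775.
Type II error: β = 1 − power = 1 − 0.8775 = 0.1225.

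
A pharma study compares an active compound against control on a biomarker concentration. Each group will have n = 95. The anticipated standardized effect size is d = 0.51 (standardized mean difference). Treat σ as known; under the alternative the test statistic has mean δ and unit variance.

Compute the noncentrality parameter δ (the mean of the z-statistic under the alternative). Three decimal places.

δ ≈ 3.515

δ = d·√(n/2) = 0.51 × √(95/2) = 3.5149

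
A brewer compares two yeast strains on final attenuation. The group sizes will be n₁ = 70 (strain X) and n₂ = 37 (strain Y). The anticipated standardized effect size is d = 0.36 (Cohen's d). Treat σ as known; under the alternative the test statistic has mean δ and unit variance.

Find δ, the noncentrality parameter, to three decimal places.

The noncentrality parameter scales effect size by the design's sample-size factor: δ = d / √(1/n₁ + 1/n₂) = 0.36 / √(1/70 + 1/37) = 1.7712

δ ≈ 1.771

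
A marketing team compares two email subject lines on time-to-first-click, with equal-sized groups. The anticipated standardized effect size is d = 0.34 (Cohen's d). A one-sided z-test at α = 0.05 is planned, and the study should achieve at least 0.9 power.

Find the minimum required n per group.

n = 149 per group

For power 0.9 need Φ(δ − z_{0.05}) = 0.9, so δ = z_{0.05} + z_{0.10} = 1.645 + 1.282 = 2.926.
δ = d·√(n/2) ⇒ n = 2(δ/d)² = 2 × (2.926 / 0.34)² = 148.16.
Rounding up, n = 149 per group.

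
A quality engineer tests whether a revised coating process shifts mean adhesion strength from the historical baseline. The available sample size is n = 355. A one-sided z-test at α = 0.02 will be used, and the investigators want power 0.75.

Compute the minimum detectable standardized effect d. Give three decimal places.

d ≈ 0.145

Need Φ(δ − 2.054) = 0.75, so δ = 2.054 + 0.674 = 2.728.
δ = d·√n ⇒ d = δ/√n = 2.728/√355 = 0.1448.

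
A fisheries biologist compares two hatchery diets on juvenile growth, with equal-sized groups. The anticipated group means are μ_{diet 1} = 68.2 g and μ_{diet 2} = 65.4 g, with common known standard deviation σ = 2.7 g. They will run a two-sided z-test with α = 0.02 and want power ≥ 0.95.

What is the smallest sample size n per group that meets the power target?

Standardized effect: d = |μ_{diet 1} − μ_{diet 2}| / σ = |68.2 − 65.4| / 2.7 = 1.0370
For power 0.95 need Φ(δ − z_{0.01}) = 0.95, so δ = z_{0.01} + z_{0.05} = 2.326 + 1.645 = 3.971.
(Ignoring the negligible lower-tail rejection probability gives the usual closed-form inversion.)
δ = d·√(n/2) ⇒ n = 2(δ/d)² = 2 × (3.971 / 1.0370)² = 29.33.
Round up to the next whole unit.

n = 30 per group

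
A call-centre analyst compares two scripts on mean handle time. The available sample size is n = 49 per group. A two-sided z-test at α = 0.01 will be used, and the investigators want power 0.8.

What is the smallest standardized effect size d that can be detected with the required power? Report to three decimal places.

d ≈ 0.690

Required noncentrality: δ = z_{0.005} + z_{0.20} = 2.576 + 0.842 = 3.417.
(The second rejection-region term Φ(−δ − z_{α/2}) is negligible and dropped.)
δ = d·√(n/2) ⇒ d = δ/√(n/2) = 3.417/√(49/2) = 0.6904.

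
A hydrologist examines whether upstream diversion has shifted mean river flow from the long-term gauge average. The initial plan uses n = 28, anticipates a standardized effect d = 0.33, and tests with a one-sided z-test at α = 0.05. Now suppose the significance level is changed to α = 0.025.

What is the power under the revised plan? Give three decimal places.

Power ≈ 0.415

δ = d·√n = 0.33 × √28 = 1.7462 (unchanged). New critical value: z_{0.025} = 1.960.
Revised power = Φ(δ − 1.960) = Φ(-0.214) = 0.4154.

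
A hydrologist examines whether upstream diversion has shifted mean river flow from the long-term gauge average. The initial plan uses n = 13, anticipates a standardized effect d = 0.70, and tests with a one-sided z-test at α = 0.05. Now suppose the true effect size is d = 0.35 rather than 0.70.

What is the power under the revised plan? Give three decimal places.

With d = 0.35: δ = d·√n = 0.35 × √13 = 1.2619. Critical value z_{0.05} = 1.645.
Revised power = P(Z > 1.645 − δ) = Φ(-0.383) = 0.3509.

Power ≈ 0.351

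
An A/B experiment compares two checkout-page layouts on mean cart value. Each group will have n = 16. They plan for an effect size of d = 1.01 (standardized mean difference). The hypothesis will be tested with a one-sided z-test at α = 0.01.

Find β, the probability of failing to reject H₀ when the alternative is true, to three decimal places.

Noncentrality parameter: δ = d·√(n/2) = 1.01 × √(16/2) = 2.8567
Critical value for a one-sided test at α = 0.01: z_α = 2.326.
Power = P(Z > 2.326 − δ) = Φ(0.530) = 0.7021.
Type II error: β = 1 − power = 1 − 0.7021 = 0.2979.

β ≈ 0.298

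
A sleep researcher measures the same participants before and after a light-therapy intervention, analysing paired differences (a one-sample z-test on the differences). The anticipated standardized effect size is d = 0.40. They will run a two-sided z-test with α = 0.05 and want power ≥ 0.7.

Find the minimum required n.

n = 39

Set Φ(δ − 1.960) = 0.7; then δ − 1.960 = Φ⁻¹(0.7) = 0.524, giving δ = 2.484.
(The Φ(−δ − z_{α/2}) term is vanishingly small for δ > 0 and is dropped in the standard sample-size formula.)
δ = d·√n ⇒ n = (δ/d)² = (2.484 / 0.40)² = 38.58.
Rounding up, n = 39.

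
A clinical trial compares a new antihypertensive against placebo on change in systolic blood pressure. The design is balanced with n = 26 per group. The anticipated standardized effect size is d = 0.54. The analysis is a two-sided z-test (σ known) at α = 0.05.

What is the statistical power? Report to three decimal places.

Noncentrality parameter: δ = d·√(n/2) = 0.54 × √(26/2) = 1.9470
Critical value for a two-sided test at α = 0.05: z_{α/2} = 1.960.
Power = Φ(δ − 1.960) + Φ(−δ − 1.960) = Φ(-0.013) + Φ(-3.907) = 0.4948 + 0.0000 = 0.4949.

Power ≈ 0.495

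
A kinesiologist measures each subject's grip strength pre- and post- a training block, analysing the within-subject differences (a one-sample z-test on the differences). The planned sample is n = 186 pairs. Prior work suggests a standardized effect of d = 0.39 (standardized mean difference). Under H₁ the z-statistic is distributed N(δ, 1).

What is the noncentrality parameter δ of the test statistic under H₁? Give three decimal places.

δ ≈ 5.319

The noncentrality parameter scales effect size by the design's sample-size factor: δ = d·√n = 0.39 × √186 = 5.3189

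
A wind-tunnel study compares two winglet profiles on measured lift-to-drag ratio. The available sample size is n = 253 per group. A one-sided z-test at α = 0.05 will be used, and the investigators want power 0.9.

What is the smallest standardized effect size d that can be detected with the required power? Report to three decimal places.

d ≈ 0.260

Required noncentrality: δ = z_{0.05} + z_{0.10} = 1.645 + 1.282 = 2.926.
δ = d·√(n/2) ⇒ d = δ/√(n/2) = 2.926/√(253/2) = 0.2602.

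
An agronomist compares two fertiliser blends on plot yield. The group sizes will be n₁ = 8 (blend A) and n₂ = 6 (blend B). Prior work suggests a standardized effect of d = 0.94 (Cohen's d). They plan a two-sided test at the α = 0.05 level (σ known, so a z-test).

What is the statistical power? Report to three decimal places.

Noncentrality parameter: δ = d / √(1/n₁ + 1/n₂) = 0.94 / √(1/8 + 1/6) = 1.7405
Critical value for a two-sided test at α = 0.05: z_{α/2} = 1.960.
Power = Φ(δ − 1.960) + Φ(−δ − 1.960) = Φ(-0.219) + Φ(-3.701) = 0.4132 + 0.0001 = 0.4133.

Power ≈ 0.413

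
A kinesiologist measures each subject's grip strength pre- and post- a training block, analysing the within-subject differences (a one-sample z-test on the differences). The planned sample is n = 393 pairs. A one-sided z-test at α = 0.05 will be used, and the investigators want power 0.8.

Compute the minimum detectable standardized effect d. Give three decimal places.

Need Φ(δ − 1.645) = 0.8, so δ = 1.645 + 0.842 = 2.486.
δ = d·√n ⇒ d = δ/√n = 2.486/√393 = 0.1254.

d ≈ 0.125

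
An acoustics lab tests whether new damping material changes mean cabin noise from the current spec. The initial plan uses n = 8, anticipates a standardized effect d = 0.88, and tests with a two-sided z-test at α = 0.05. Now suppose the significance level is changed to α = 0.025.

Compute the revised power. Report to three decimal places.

Power ≈ 0.598

δ = d·√n = 0.88 × √8 = 2.4890 (unchanged). New critical value: z_{0.0125} = 2.241.
Revised power = Φ(δ − 2.241) + Φ(−δ − 2.241) = Φ(0.248) + Φ(-4.730) = 0.5978 + 0.0000 = 0.5978.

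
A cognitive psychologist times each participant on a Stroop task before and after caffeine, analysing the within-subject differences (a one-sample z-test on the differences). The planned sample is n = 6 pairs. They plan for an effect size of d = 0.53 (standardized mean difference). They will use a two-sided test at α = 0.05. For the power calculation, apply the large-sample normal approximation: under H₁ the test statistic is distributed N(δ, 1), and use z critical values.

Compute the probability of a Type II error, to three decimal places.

Noncentrality parameter: δ = d·√n = 0.53 × √6 = 1.2982
Two-sided α = 0.05 → critical value z_{0.025} = 1.960.
Power = Φ(δ − 1.960) + Φ(−δ − 1.960) = Φ(-0.662) + Φ(-3.258) = 0.2541 + 0.0006 = 0.2546.
Type II error: β = 1 − power = 1 − 0.2546 = 0.7454.

β ≈ 0.745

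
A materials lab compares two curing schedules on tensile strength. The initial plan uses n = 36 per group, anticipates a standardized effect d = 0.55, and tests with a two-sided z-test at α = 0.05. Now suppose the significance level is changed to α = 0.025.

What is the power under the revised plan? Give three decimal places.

Power ≈ 0.537

δ = d·√(n/2) = 0.55 × √(36/2) = 2.3335 (unchanged). New critical value: z_{0.0125} = 2.241.
Revised power = Φ(δ − 2.241) + Φ(−δ − 2.241) = Φ(0.092) + Φ(-4.575) = 0.5367 + 0.0000 = 0.5367.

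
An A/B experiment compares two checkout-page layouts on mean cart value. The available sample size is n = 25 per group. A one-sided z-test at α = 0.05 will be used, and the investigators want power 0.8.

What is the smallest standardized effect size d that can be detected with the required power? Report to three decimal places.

d ≈ 0.703

Need Φ(δ − 1.645) = 0.8, so δ = 1.645 + 0.842 = 2.486.
δ = d·√(n/2) ⇒ d = δ/√(n/2) = 2.486/√(25/2) = 0.7033.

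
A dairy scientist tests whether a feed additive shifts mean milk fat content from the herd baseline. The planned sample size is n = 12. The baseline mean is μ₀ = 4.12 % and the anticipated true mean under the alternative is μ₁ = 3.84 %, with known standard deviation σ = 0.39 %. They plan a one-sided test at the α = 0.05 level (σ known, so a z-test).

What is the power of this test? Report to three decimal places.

Standardized effect: d = |μ₁ − μ₀| / σ = |3.84 − 4.12| / 0.39 = 0.7179
Noncentrality parameter: δ = d·√n = 0.7179 × √12 = 2.4870
Critical value for a one-sided test at α = 0.05: z_α = 1.645.
Power = Φ(δ − 1.645) = Φ(0.842) = 0.8002.

Power ≈ 0.800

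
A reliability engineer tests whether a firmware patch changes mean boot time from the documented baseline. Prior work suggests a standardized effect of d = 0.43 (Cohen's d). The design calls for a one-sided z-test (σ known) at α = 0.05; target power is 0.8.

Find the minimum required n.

Set Φ(δ − 1.645) = 0.8; then δ − 1.645 = Φ⁻¹(0.8) = 0.842, giving δ = 2.486.
δ = d·√n ⇒ n = (δ/d)² = (2.486 / 0.43)² = 33.44.
Rounding up, n = 34.

n = 34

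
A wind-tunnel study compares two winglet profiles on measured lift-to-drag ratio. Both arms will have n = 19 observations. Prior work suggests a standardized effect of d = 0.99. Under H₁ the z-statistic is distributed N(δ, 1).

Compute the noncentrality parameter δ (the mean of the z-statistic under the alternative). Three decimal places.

δ ≈ 3.051

The noncentrality parameter scales effect size by the design's sample-size factor: δ = d·√(n/2) = 0.99 × √(19/2) = 3.0514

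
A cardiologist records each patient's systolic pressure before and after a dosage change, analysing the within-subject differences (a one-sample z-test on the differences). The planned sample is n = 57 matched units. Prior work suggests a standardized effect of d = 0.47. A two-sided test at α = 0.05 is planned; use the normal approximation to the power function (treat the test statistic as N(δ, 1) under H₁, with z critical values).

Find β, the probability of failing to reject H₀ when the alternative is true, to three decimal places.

Noncentrality parameter: δ = d·√n = 0.47 × √57 = 3.5484
Two-sided α = 0.05 → critical value z_{0.025} = 1.960.
Power = Φ(δ − 1.960) + Φ(−δ − 1.960) = Φ(1.588) + Φ(-5.508) = 0.9439 + 0.0000 = 0.9439.
Type II error: β = 1 − power = 1 − 0.9439 = 0.0561.

β ≈ 0.056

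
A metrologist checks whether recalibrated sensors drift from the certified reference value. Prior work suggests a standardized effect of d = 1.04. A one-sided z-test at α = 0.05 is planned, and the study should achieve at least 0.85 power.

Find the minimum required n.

Set Φ(δ − 1.645) = 0.85; then δ − 1.645 = Φ⁻¹(0.85) = 1.036, giving δ = 2.681.
δ = d·√n ⇒ n = (δ/d)² = (2.681 / 1.04)² = 6.65.
Rounding up, n = 7.

n = 7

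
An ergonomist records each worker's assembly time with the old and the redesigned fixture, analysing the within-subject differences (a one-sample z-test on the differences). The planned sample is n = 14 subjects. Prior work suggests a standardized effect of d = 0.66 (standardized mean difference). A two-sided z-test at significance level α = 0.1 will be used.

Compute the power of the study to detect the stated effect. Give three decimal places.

Power ≈ 0.795

Noncentrality parameter: δ = d·√n = 0.66 × √14 = 2.4695
Two-sided α = 0.1 → critical value z_{0.05} = 1.645.
Power = Φ(δ − 1.645) + Φ(−δ − 1.645) = Φ(0.825) + Φ(-4.114) = 0.7952 + 0.0000 = 0.7952.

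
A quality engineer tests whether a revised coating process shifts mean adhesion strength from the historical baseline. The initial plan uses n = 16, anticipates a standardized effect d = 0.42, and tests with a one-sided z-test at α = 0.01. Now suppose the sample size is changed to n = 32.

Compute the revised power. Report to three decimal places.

With n = 32: δ = d·√n = 0.42 × √32 = 2.3759. Critical value z_{0.01} = 2.326.
Revised power = P(Z > 2.326 − δ) = Φ(0.050) = 0.5198.

Power ≈ 0.520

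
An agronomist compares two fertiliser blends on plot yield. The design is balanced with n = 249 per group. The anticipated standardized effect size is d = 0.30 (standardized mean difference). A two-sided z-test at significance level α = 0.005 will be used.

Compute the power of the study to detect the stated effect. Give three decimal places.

Power ≈ 0.706

Noncentrality parameter: δ = d·√(n/2) = 0.30 × √(249/2) = 3.3474
Critical value for a two-sided test at α = 0.005: z_{α/2} = 2.807.
Power = Φ(δ − 2.807) + Φ(−δ − 2.807) = Φ(0.540) + Φ(-6.154) = 0.7055 + 0.0000 = 0.7055.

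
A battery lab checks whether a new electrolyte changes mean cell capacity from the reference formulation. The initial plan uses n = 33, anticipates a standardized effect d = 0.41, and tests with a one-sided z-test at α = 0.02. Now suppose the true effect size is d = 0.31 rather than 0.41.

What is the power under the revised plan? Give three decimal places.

Power ≈ 0.392

With d = 0.31: δ = d·√n = 0.31 × √33 = 1.7808. Critical value z_{0.02} = 2.054.
Revised power = P(Z > 2.054 − δ) = Φ(-0.273) = 0.3925.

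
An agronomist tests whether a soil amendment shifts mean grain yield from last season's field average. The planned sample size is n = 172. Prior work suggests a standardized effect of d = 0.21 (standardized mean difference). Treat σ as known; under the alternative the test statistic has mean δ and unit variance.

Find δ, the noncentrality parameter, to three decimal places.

δ = d·√n = 0.21 × √172 = 2.7541

δ ≈ 2.754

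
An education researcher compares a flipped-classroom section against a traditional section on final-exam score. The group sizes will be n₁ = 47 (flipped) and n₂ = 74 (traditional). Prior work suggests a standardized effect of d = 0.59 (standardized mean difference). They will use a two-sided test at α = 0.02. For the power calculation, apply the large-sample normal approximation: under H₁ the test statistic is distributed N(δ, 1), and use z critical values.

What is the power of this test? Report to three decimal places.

Noncentrality parameter: δ = d / √(1/n₁ + 1/n₂) = 0.59 / √(1/47 + 1/74) = 3.1632
Critical value for a two-sided test at α = 0.02: z_{α/2} = 2.326.
Power = Φ(δ − 2.326) + Φ(−δ − 2.326) = Φ(0.837) + Φ(-5.490) = 0.7987 + 0.0000 = 0.7987.

Power ≈ 0.799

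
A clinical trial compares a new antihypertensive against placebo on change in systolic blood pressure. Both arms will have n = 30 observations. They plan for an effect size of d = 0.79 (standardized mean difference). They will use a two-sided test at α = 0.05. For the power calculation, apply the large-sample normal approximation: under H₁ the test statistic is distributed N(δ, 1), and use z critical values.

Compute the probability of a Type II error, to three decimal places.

Noncentrality parameter: δ = d·√(n/2) = 0.79 × √(30/2) = 3.0597
Two-sided α = 0.05 → critical value z_{0.025} = 1.960.
Power = Φ(δ − 1.960) + Φ(−δ − 1.960) = Φ(1.100) + Φ(-5.020) = 0.8643 + 0.0000 = 0.8643.
Type II error: β = 1 − power = 1 − 0.8643 = 0.1357.

β ≈ 0.136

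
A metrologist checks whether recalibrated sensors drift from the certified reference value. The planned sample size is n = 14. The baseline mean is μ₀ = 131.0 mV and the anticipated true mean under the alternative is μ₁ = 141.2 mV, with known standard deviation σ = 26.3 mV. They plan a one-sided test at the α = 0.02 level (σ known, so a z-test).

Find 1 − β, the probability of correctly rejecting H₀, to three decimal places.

Power ≈ 0.273

Standardized effect: d = |μ₁ − μ₀| / σ = |141.2 − 131.0| / 26.3 = 0.3878
Noncentrality parameter: δ = d·√n = 0.3878 × √14 = 1.4511
One-sided α = 0.02 → critical value z_{0.02} = 2.054.
Power = P(Z > 2.054 − δ) = Φ(-0.603) = 0.2734.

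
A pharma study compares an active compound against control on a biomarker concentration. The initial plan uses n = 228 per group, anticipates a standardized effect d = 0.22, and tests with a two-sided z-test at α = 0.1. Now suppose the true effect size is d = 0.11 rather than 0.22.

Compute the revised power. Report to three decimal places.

With d = 0.11: δ = d·√(n/2) = 0.11 × √(228/2) = 1.1745. Critical value z_{0.05} = 1.645.
Revised power = Φ(δ − 1.645) + Φ(−δ − 1.645) = Φ(-0.470) + Φ(-2.819) = 0.3190 + 0.0024 = 0.3214.

Power ≈ 0.321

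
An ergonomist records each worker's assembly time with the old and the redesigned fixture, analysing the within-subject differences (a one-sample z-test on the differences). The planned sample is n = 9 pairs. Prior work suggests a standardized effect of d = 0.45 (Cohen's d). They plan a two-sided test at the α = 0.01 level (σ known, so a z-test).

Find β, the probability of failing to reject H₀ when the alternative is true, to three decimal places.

Noncentrality parameter: δ = d·√n = 0.45 × √9 = 1.3500
Critical value for a two-sided test at α = 0.01: z_{α/2} = 2.576.
Power = Φ(δ − 2.576) + Φ(−δ − 2.576) = Φ(-1.226) + Φ(-3.926) = 0.1101 + 0.0000 = 0.1102.
Type II error: β = 1 − power = 1 − 0.1102 = 0.8898.

β ≈ 0.890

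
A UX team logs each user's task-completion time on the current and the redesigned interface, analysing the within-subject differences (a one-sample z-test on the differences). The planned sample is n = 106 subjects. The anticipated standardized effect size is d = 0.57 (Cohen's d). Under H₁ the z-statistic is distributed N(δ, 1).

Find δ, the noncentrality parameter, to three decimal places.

δ = d·√n = 0.57 × √106 = 5.8685

δ ≈ 5.869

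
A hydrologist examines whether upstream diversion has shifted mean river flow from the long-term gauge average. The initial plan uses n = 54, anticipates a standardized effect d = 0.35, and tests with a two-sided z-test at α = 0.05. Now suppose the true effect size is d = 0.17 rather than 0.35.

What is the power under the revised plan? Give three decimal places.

Power ≈ 0.239

With d = 0.17: δ = d·√n = 0.17 × √54 = 1.2492. Critical value z_{0.025} = 1.960.
Revised power = Φ(δ − 1.960) + Φ(−δ − 1.960) = Φ(-0.711) + Φ(-3.209) = 0.2386 + 0.0007 = 0.2393.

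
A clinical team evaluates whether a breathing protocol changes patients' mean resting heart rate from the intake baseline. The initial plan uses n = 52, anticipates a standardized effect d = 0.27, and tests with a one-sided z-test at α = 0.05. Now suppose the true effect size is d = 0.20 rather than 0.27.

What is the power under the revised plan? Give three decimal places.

Power ≈ 0.420

With d = 0.20: δ = d·√n = 0.20 × √52 = 1.4422. Critical value z_{0.05} = 1.645.
Revised power = Φ(δ − 1.645) = Φ(-0.203) = 0.4197.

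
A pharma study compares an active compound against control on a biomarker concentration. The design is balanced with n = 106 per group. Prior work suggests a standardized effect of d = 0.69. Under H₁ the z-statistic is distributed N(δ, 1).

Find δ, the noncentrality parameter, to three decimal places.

δ ≈ 5.023

δ = d·√(n/2) = 0.69 × √(106/2) = 5.0233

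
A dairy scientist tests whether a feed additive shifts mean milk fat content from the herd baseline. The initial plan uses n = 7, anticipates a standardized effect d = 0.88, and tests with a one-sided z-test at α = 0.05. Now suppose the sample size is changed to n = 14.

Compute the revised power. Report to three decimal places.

With n = 14: δ = d·√n = 0.88 × √14 = 3.2927. Critical value z_{0.05} = 1.645.
Revised power = Φ(δ − 1.645) = Φ(1.648) = 0.9503.

Power ≈ 0.950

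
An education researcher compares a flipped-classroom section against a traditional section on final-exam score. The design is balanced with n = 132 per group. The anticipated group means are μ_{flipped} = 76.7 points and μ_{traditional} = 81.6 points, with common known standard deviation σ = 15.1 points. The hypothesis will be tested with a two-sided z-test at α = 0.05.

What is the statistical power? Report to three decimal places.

Power ≈ 0.751

Standardized effect: d = |μ_{flipped} − μ_{traditional}| / σ = |76.7 − 81.6| / 15.1 = 0.3245
Noncentrality parameter: λ = d·√(n/2) = 0.3245 × √(132/2) = 2.6363
Critical value for a two-sided test at α = 0.05: z_{α/2} = 1.960.
Power = Φ(λ − 1.960) + Φ(−λ − 1.960) = Φ(0.676) + Φ(-4.596) = 0.7506 + 0.0000 = 0.7506.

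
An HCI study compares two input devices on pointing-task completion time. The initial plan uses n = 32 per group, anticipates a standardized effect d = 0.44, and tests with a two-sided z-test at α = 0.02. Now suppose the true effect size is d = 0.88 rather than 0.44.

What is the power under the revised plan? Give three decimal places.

Power ≈ 0.884

With d = 0.88: δ = d·√(n/2) = 0.88 × √(32/2) = 3.5200. Critical value z_{0.01} = 2.326.
Revised power = Φ(δ − 2.326) + Φ(−δ − 2.326) = Φ(1.194) + Φ(-5.846) = 0.8837 + 0.0000 = 0.8837.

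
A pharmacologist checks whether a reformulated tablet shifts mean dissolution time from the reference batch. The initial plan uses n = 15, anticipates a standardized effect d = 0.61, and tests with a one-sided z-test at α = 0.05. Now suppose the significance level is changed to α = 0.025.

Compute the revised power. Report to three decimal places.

Power ≈ 0.656

δ = d·√n = 0.61 × √15 = 2.3625 (unchanged). New critical value: z_{0.025} = 1.960.
Revised power = P(Z > 1.960 − δ) = Φ(0.403) = 0.6564.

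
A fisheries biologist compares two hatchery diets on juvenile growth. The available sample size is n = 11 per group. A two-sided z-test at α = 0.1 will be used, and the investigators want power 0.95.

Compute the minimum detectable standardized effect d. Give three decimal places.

d ≈ 1.403

Required noncentrality: δ = z_{0.05} + z_{0.05} = 1.645 + 1.645 = 3.290.
(The second rejection-region term Φ(−δ − z_{α/2}) is negligible and dropped.)
δ = d·√(n/2) ⇒ d = δ/√(n/2) = 3.290/√(11/2) = 1.4027.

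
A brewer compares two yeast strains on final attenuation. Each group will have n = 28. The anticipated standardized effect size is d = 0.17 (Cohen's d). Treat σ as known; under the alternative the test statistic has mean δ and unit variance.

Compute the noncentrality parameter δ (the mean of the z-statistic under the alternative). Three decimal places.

The noncentrality parameter scales effect size by the design's sample-size factor: δ = d·√(n/2) = 0.17 × √(28/2) = 0.6361

δ ≈ 0.636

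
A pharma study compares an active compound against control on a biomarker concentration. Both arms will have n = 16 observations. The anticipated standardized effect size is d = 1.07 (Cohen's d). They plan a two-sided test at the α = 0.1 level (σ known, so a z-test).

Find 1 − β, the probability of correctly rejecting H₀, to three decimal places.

Noncentrality parameter: δ = d·√(n/2) = 1.07 × √(16/2) = 3.0264
Two-sided α = 0.1 → critical value z_{0.05} = 1.645.
Power = Φ(δ − 1.645) + Φ(−δ − 1.645) = Φ(1.382) + Φ(-4.671) = 0.9164 + 0.0000 = 0.9164.

Power ≈ 0.916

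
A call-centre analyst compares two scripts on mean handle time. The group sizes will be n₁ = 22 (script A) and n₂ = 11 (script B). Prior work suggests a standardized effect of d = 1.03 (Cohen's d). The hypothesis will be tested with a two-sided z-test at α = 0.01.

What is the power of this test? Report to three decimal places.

Power ≈ 0.585

Noncentrality parameter: δ = d / √(1/n₁ + 1/n₂) = 1.03 / √(1/22 + 1/11) = 2.7893
Critical value for a two-sided test at α = 0.01: z_{α/2} = 2.576.
Power = Φ(δ − 2.576) + Φ(−δ − 2.576) = Φ(0.213) + Φ(-5.365) = 0.5845 + 0.0000 = 0.5845.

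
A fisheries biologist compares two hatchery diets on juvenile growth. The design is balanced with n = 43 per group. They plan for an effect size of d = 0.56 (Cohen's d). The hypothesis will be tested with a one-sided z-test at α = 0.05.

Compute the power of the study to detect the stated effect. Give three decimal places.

Power ≈ 0.829

Noncentrality parameter: δ = d·√(n/2) = 0.56 × √(43/2) = 2.5966
One-sided α = 0.05 → critical value z_{0.05} = 1.645.
Power = P(Z > 1.645 − δ) = Φ(0.952) = 0.8294.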